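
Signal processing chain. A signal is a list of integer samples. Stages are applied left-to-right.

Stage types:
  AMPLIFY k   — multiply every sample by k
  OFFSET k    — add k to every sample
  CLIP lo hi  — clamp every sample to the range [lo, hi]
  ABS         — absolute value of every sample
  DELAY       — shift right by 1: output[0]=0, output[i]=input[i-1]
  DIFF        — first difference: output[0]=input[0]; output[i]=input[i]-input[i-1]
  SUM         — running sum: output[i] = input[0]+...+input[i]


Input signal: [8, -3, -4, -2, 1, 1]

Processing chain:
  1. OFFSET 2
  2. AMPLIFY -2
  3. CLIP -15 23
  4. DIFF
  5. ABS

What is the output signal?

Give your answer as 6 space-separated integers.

Input: [8, -3, -4, -2, 1, 1]
Stage 1 (OFFSET 2): 8+2=10, -3+2=-1, -4+2=-2, -2+2=0, 1+2=3, 1+2=3 -> [10, -1, -2, 0, 3, 3]
Stage 2 (AMPLIFY -2): 10*-2=-20, -1*-2=2, -2*-2=4, 0*-2=0, 3*-2=-6, 3*-2=-6 -> [-20, 2, 4, 0, -6, -6]
Stage 3 (CLIP -15 23): clip(-20,-15,23)=-15, clip(2,-15,23)=2, clip(4,-15,23)=4, clip(0,-15,23)=0, clip(-6,-15,23)=-6, clip(-6,-15,23)=-6 -> [-15, 2, 4, 0, -6, -6]
Stage 4 (DIFF): s[0]=-15, 2--15=17, 4-2=2, 0-4=-4, -6-0=-6, -6--6=0 -> [-15, 17, 2, -4, -6, 0]
Stage 5 (ABS): |-15|=15, |17|=17, |2|=2, |-4|=4, |-6|=6, |0|=0 -> [15, 17, 2, 4, 6, 0]

Answer: 15 17 2 4 6 0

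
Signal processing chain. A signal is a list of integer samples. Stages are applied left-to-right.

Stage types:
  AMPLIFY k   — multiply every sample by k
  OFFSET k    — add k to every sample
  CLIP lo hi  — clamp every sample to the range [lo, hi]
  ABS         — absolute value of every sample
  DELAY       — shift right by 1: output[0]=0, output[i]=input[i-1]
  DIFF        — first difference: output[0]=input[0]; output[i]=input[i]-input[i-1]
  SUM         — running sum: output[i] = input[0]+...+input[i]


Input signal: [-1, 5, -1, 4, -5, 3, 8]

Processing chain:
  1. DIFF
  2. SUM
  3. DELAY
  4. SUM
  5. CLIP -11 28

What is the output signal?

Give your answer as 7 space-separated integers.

Answer: 0 -1 4 3 7 2 5

Derivation:
Input: [-1, 5, -1, 4, -5, 3, 8]
Stage 1 (DIFF): s[0]=-1, 5--1=6, -1-5=-6, 4--1=5, -5-4=-9, 3--5=8, 8-3=5 -> [-1, 6, -6, 5, -9, 8, 5]
Stage 2 (SUM): sum[0..0]=-1, sum[0..1]=5, sum[0..2]=-1, sum[0..3]=4, sum[0..4]=-5, sum[0..5]=3, sum[0..6]=8 -> [-1, 5, -1, 4, -5, 3, 8]
Stage 3 (DELAY): [0, -1, 5, -1, 4, -5, 3] = [0, -1, 5, -1, 4, -5, 3] -> [0, -1, 5, -1, 4, -5, 3]
Stage 4 (SUM): sum[0..0]=0, sum[0..1]=-1, sum[0..2]=4, sum[0..3]=3, sum[0..4]=7, sum[0..5]=2, sum[0..6]=5 -> [0, -1, 4, 3, 7, 2, 5]
Stage 5 (CLIP -11 28): clip(0,-11,28)=0, clip(-1,-11,28)=-1, clip(4,-11,28)=4, clip(3,-11,28)=3, clip(7,-11,28)=7, clip(2,-11,28)=2, clip(5,-11,28)=5 -> [0, -1, 4, 3, 7, 2, 5]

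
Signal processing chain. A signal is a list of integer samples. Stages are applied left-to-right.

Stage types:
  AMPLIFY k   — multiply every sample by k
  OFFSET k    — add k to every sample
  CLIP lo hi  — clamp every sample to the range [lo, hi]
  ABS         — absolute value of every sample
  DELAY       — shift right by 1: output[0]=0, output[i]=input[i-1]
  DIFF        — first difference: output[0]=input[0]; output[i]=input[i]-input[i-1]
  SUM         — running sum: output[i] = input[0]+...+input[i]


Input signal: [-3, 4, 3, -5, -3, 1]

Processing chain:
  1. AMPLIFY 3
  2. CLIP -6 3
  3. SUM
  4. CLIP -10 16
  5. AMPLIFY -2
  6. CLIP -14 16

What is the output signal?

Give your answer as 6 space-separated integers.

Answer: 12 6 0 12 16 16

Derivation:
Input: [-3, 4, 3, -5, -3, 1]
Stage 1 (AMPLIFY 3): -3*3=-9, 4*3=12, 3*3=9, -5*3=-15, -3*3=-9, 1*3=3 -> [-9, 12, 9, -15, -9, 3]
Stage 2 (CLIP -6 3): clip(-9,-6,3)=-6, clip(12,-6,3)=3, clip(9,-6,3)=3, clip(-15,-6,3)=-6, clip(-9,-6,3)=-6, clip(3,-6,3)=3 -> [-6, 3, 3, -6, -6, 3]
Stage 3 (SUM): sum[0..0]=-6, sum[0..1]=-3, sum[0..2]=0, sum[0..3]=-6, sum[0..4]=-12, sum[0..5]=-9 -> [-6, -3, 0, -6, -12, -9]
Stage 4 (CLIP -10 16): clip(-6,-10,16)=-6, clip(-3,-10,16)=-3, clip(0,-10,16)=0, clip(-6,-10,16)=-6, clip(-12,-10,16)=-10, clip(-9,-10,16)=-9 -> [-6, -3, 0, -6, -10, -9]
Stage 5 (AMPLIFY -2): -6*-2=12, -3*-2=6, 0*-2=0, -6*-2=12, -10*-2=20, -9*-2=18 -> [12, 6, 0, 12, 20, 18]
Stage 6 (CLIP -14 16): clip(12,-14,16)=12, clip(6,-14,16)=6, clip(0,-14,16)=0, clip(12,-14,16)=12, clip(20,-14,16)=16, clip(18,-14,16)=16 -> [12, 6, 0, 12, 16, 16]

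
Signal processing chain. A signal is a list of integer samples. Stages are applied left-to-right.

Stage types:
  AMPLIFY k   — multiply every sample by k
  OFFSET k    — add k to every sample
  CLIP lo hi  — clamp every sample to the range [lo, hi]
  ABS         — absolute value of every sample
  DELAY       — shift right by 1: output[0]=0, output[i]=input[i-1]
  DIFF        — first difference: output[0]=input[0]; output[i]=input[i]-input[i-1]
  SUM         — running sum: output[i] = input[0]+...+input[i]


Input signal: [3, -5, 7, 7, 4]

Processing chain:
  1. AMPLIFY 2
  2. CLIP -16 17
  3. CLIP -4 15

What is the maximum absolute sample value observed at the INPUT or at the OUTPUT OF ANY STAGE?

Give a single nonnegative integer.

Answer: 14

Derivation:
Input: [3, -5, 7, 7, 4] (max |s|=7)
Stage 1 (AMPLIFY 2): 3*2=6, -5*2=-10, 7*2=14, 7*2=14, 4*2=8 -> [6, -10, 14, 14, 8] (max |s|=14)
Stage 2 (CLIP -16 17): clip(6,-16,17)=6, clip(-10,-16,17)=-10, clip(14,-16,17)=14, clip(14,-16,17)=14, clip(8,-16,17)=8 -> [6, -10, 14, 14, 8] (max |s|=14)
Stage 3 (CLIP -4 15): clip(6,-4,15)=6, clip(-10,-4,15)=-4, clip(14,-4,15)=14, clip(14,-4,15)=14, clip(8,-4,15)=8 -> [6, -4, 14, 14, 8] (max |s|=14)
Overall max amplitude: 14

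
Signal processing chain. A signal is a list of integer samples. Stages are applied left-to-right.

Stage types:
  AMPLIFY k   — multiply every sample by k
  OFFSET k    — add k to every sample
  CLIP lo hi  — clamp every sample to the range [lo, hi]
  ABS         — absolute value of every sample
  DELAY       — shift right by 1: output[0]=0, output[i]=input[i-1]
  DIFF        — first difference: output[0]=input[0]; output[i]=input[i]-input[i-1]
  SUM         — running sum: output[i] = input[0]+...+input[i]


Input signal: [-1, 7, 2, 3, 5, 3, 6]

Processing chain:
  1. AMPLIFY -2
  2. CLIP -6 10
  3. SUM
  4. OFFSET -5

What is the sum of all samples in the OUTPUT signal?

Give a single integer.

Answer: -137

Derivation:
Input: [-1, 7, 2, 3, 5, 3, 6]
Stage 1 (AMPLIFY -2): -1*-2=2, 7*-2=-14, 2*-2=-4, 3*-2=-6, 5*-2=-10, 3*-2=-6, 6*-2=-12 -> [2, -14, -4, -6, -10, -6, -12]
Stage 2 (CLIP -6 10): clip(2,-6,10)=2, clip(-14,-6,10)=-6, clip(-4,-6,10)=-4, clip(-6,-6,10)=-6, clip(-10,-6,10)=-6, clip(-6,-6,10)=-6, clip(-12,-6,10)=-6 -> [2, -6, -4, -6, -6, -6, -6]
Stage 3 (SUM): sum[0..0]=2, sum[0..1]=-4, sum[0..2]=-8, sum[0..3]=-14, sum[0..4]=-20, sum[0..5]=-26, sum[0..6]=-32 -> [2, -4, -8, -14, -20, -26, -32]
Stage 4 (OFFSET -5): 2+-5=-3, -4+-5=-9, -8+-5=-13, -14+-5=-19, -20+-5=-25, -26+-5=-31, -32+-5=-37 -> [-3, -9, -13, -19, -25, -31, -37]
Output sum: -137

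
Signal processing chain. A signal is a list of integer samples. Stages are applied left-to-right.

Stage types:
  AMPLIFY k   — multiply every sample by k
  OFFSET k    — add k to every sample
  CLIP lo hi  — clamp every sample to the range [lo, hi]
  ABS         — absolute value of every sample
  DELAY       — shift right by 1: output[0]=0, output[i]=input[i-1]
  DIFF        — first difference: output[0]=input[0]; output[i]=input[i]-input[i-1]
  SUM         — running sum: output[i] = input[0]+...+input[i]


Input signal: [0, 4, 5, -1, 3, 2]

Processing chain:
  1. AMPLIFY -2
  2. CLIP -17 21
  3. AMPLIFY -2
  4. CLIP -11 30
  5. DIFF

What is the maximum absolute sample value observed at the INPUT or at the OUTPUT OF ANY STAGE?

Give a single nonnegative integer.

Input: [0, 4, 5, -1, 3, 2] (max |s|=5)
Stage 1 (AMPLIFY -2): 0*-2=0, 4*-2=-8, 5*-2=-10, -1*-2=2, 3*-2=-6, 2*-2=-4 -> [0, -8, -10, 2, -6, -4] (max |s|=10)
Stage 2 (CLIP -17 21): clip(0,-17,21)=0, clip(-8,-17,21)=-8, clip(-10,-17,21)=-10, clip(2,-17,21)=2, clip(-6,-17,21)=-6, clip(-4,-17,21)=-4 -> [0, -8, -10, 2, -6, -4] (max |s|=10)
Stage 3 (AMPLIFY -2): 0*-2=0, -8*-2=16, -10*-2=20, 2*-2=-4, -6*-2=12, -4*-2=8 -> [0, 16, 20, -4, 12, 8] (max |s|=20)
Stage 4 (CLIP -11 30): clip(0,-11,30)=0, clip(16,-11,30)=16, clip(20,-11,30)=20, clip(-4,-11,30)=-4, clip(12,-11,30)=12, clip(8,-11,30)=8 -> [0, 16, 20, -4, 12, 8] (max |s|=20)
Stage 5 (DIFF): s[0]=0, 16-0=16, 20-16=4, -4-20=-24, 12--4=16, 8-12=-4 -> [0, 16, 4, -24, 16, -4] (max |s|=24)
Overall max amplitude: 24

Answer: 24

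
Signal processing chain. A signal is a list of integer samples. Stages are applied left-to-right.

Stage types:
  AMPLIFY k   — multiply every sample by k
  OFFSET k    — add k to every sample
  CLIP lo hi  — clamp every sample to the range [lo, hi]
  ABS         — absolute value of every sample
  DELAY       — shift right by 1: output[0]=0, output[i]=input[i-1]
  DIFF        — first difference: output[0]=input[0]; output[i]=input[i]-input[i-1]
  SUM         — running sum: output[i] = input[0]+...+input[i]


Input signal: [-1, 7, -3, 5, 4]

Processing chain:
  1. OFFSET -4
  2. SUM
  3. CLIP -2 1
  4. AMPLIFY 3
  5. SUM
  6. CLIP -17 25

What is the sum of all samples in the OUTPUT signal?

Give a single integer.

Input: [-1, 7, -3, 5, 4]
Stage 1 (OFFSET -4): -1+-4=-5, 7+-4=3, -3+-4=-7, 5+-4=1, 4+-4=0 -> [-5, 3, -7, 1, 0]
Stage 2 (SUM): sum[0..0]=-5, sum[0..1]=-2, sum[0..2]=-9, sum[0..3]=-8, sum[0..4]=-8 -> [-5, -2, -9, -8, -8]
Stage 3 (CLIP -2 1): clip(-5,-2,1)=-2, clip(-2,-2,1)=-2, clip(-9,-2,1)=-2, clip(-8,-2,1)=-2, clip(-8,-2,1)=-2 -> [-2, -2, -2, -2, -2]
Stage 4 (AMPLIFY 3): -2*3=-6, -2*3=-6, -2*3=-6, -2*3=-6, -2*3=-6 -> [-6, -6, -6, -6, -6]
Stage 5 (SUM): sum[0..0]=-6, sum[0..1]=-12, sum[0..2]=-18, sum[0..3]=-24, sum[0..4]=-30 -> [-6, -12, -18, -24, -30]
Stage 6 (CLIP -17 25): clip(-6,-17,25)=-6, clip(-12,-17,25)=-12, clip(-18,-17,25)=-17, clip(-24,-17,25)=-17, clip(-30,-17,25)=-17 -> [-6, -12, -17, -17, -17]
Output sum: -69

Answer: -69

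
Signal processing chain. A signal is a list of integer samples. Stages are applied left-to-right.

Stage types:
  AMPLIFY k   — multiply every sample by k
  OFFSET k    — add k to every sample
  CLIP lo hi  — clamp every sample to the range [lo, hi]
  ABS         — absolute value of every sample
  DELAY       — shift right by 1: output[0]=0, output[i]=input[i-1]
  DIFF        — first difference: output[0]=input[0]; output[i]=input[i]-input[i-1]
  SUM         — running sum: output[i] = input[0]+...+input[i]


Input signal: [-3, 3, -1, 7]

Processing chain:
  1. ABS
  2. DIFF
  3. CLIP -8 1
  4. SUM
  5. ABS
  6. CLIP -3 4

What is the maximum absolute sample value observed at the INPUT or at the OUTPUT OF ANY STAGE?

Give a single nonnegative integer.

Input: [-3, 3, -1, 7] (max |s|=7)
Stage 1 (ABS): |-3|=3, |3|=3, |-1|=1, |7|=7 -> [3, 3, 1, 7] (max |s|=7)
Stage 2 (DIFF): s[0]=3, 3-3=0, 1-3=-2, 7-1=6 -> [3, 0, -2, 6] (max |s|=6)
Stage 3 (CLIP -8 1): clip(3,-8,1)=1, clip(0,-8,1)=0, clip(-2,-8,1)=-2, clip(6,-8,1)=1 -> [1, 0, -2, 1] (max |s|=2)
Stage 4 (SUM): sum[0..0]=1, sum[0..1]=1, sum[0..2]=-1, sum[0..3]=0 -> [1, 1, -1, 0] (max |s|=1)
Stage 5 (ABS): |1|=1, |1|=1, |-1|=1, |0|=0 -> [1, 1, 1, 0] (max |s|=1)
Stage 6 (CLIP -3 4): clip(1,-3,4)=1, clip(1,-3,4)=1, clip(1,-3,4)=1, clip(0,-3,4)=0 -> [1, 1, 1, 0] (max |s|=1)
Overall max amplitude: 7

Answer: 7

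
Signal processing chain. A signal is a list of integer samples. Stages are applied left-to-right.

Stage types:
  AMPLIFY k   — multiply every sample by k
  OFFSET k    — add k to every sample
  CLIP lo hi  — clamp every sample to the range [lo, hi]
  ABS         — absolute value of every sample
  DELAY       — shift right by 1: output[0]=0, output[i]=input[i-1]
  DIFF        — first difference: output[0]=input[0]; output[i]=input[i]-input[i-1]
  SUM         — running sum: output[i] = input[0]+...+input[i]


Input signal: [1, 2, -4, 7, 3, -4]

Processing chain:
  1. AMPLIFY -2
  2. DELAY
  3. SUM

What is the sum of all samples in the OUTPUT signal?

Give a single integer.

Input: [1, 2, -4, 7, 3, -4]
Stage 1 (AMPLIFY -2): 1*-2=-2, 2*-2=-4, -4*-2=8, 7*-2=-14, 3*-2=-6, -4*-2=8 -> [-2, -4, 8, -14, -6, 8]
Stage 2 (DELAY): [0, -2, -4, 8, -14, -6] = [0, -2, -4, 8, -14, -6] -> [0, -2, -4, 8, -14, -6]
Stage 3 (SUM): sum[0..0]=0, sum[0..1]=-2, sum[0..2]=-6, sum[0..3]=2, sum[0..4]=-12, sum[0..5]=-18 -> [0, -2, -6, 2, -12, -18]
Output sum: -36

Answer: -36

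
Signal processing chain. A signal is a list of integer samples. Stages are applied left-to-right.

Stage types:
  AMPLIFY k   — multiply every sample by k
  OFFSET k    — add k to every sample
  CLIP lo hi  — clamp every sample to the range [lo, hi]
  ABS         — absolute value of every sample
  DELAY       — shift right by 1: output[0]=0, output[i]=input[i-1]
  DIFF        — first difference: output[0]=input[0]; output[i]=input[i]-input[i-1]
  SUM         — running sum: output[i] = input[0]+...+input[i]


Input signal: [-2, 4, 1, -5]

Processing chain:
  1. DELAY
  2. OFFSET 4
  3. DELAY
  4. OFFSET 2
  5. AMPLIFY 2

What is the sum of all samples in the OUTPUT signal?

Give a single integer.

Input: [-2, 4, 1, -5]
Stage 1 (DELAY): [0, -2, 4, 1] = [0, -2, 4, 1] -> [0, -2, 4, 1]
Stage 2 (OFFSET 4): 0+4=4, -2+4=2, 4+4=8, 1+4=5 -> [4, 2, 8, 5]
Stage 3 (DELAY): [0, 4, 2, 8] = [0, 4, 2, 8] -> [0, 4, 2, 8]
Stage 4 (OFFSET 2): 0+2=2, 4+2=6, 2+2=4, 8+2=10 -> [2, 6, 4, 10]
Stage 5 (AMPLIFY 2): 2*2=4, 6*2=12, 4*2=8, 10*2=20 -> [4, 12, 8, 20]
Output sum: 44

Answer: 44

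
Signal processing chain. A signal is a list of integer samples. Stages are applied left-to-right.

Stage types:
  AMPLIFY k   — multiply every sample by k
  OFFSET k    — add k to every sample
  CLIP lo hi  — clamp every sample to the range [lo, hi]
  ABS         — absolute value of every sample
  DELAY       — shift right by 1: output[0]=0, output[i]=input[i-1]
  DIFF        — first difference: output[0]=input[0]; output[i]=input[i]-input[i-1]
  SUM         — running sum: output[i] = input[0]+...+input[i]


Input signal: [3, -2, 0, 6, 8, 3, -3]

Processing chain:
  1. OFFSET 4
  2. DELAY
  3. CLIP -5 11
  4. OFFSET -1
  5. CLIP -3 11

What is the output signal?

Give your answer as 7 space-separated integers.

Input: [3, -2, 0, 6, 8, 3, -3]
Stage 1 (OFFSET 4): 3+4=7, -2+4=2, 0+4=4, 6+4=10, 8+4=12, 3+4=7, -3+4=1 -> [7, 2, 4, 10, 12, 7, 1]
Stage 2 (DELAY): [0, 7, 2, 4, 10, 12, 7] = [0, 7, 2, 4, 10, 12, 7] -> [0, 7, 2, 4, 10, 12, 7]
Stage 3 (CLIP -5 11): clip(0,-5,11)=0, clip(7,-5,11)=7, clip(2,-5,11)=2, clip(4,-5,11)=4, clip(10,-5,11)=10, clip(12,-5,11)=11, clip(7,-5,11)=7 -> [0, 7, 2, 4, 10, 11, 7]
Stage 4 (OFFSET -1): 0+-1=-1, 7+-1=6, 2+-1=1, 4+-1=3, 10+-1=9, 11+-1=10, 7+-1=6 -> [-1, 6, 1, 3, 9, 10, 6]
Stage 5 (CLIP -3 11): clip(-1,-3,11)=-1, clip(6,-3,11)=6, clip(1,-3,11)=1, clip(3,-3,11)=3, clip(9,-3,11)=9, clip(10,-3,11)=10, clip(6,-3,11)=6 -> [-1, 6, 1, 3, 9, 10, 6]

Answer: -1 6 1 3 9 10 6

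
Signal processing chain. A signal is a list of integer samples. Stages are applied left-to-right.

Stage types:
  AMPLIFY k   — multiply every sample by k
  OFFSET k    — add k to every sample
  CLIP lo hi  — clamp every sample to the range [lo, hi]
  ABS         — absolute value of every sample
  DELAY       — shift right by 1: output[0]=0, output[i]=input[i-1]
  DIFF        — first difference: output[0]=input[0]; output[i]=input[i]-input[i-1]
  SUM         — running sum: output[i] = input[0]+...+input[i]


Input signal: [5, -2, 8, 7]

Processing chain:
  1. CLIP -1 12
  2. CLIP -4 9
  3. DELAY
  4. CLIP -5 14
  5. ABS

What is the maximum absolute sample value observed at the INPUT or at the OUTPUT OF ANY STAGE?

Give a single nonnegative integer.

Input: [5, -2, 8, 7] (max |s|=8)
Stage 1 (CLIP -1 12): clip(5,-1,12)=5, clip(-2,-1,12)=-1, clip(8,-1,12)=8, clip(7,-1,12)=7 -> [5, -1, 8, 7] (max |s|=8)
Stage 2 (CLIP -4 9): clip(5,-4,9)=5, clip(-1,-4,9)=-1, clip(8,-4,9)=8, clip(7,-4,9)=7 -> [5, -1, 8, 7] (max |s|=8)
Stage 3 (DELAY): [0, 5, -1, 8] = [0, 5, -1, 8] -> [0, 5, -1, 8] (max |s|=8)
Stage 4 (CLIP -5 14): clip(0,-5,14)=0, clip(5,-5,14)=5, clip(-1,-5,14)=-1, clip(8,-5,14)=8 -> [0, 5, -1, 8] (max |s|=8)
Stage 5 (ABS): |0|=0, |5|=5, |-1|=1, |8|=8 -> [0, 5, 1, 8] (max |s|=8)
Overall max amplitude: 8

Answer: 8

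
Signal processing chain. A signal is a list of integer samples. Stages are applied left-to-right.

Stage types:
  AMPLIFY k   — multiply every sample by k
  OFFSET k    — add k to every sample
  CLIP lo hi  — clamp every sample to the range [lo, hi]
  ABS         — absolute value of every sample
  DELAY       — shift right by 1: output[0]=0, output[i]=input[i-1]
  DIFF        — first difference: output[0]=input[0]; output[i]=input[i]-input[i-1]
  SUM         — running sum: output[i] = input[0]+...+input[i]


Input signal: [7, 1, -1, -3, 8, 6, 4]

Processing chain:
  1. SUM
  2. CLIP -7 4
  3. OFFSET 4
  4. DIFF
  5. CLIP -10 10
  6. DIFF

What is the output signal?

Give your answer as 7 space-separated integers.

Answer: 8 -8 0 0 0 0 0

Derivation:
Input: [7, 1, -1, -3, 8, 6, 4]
Stage 1 (SUM): sum[0..0]=7, sum[0..1]=8, sum[0..2]=7, sum[0..3]=4, sum[0..4]=12, sum[0..5]=18, sum[0..6]=22 -> [7, 8, 7, 4, 12, 18, 22]
Stage 2 (CLIP -7 4): clip(7,-7,4)=4, clip(8,-7,4)=4, clip(7,-7,4)=4, clip(4,-7,4)=4, clip(12,-7,4)=4, clip(18,-7,4)=4, clip(22,-7,4)=4 -> [4, 4, 4, 4, 4, 4, 4]
Stage 3 (OFFSET 4): 4+4=8, 4+4=8, 4+4=8, 4+4=8, 4+4=8, 4+4=8, 4+4=8 -> [8, 8, 8, 8, 8, 8, 8]
Stage 4 (DIFF): s[0]=8, 8-8=0, 8-8=0, 8-8=0, 8-8=0, 8-8=0, 8-8=0 -> [8, 0, 0, 0, 0, 0, 0]
Stage 5 (CLIP -10 10): clip(8,-10,10)=8, clip(0,-10,10)=0, clip(0,-10,10)=0, clip(0,-10,10)=0, clip(0,-10,10)=0, clip(0,-10,10)=0, clip(0,-10,10)=0 -> [8, 0, 0, 0, 0, 0, 0]
Stage 6 (DIFF): s[0]=8, 0-8=-8, 0-0=0, 0-0=0, 0-0=0, 0-0=0, 0-0=0 -> [8, -8, 0, 0, 0, 0, 0]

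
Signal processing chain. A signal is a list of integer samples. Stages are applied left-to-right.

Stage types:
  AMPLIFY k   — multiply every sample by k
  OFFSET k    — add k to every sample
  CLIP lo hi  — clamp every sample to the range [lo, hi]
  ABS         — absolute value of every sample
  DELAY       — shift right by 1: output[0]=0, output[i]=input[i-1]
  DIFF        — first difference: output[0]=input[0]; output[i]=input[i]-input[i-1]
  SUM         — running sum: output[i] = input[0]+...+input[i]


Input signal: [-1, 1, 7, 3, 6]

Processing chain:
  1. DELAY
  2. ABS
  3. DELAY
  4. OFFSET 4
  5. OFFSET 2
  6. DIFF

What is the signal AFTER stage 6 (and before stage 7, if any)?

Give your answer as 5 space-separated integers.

Input: [-1, 1, 7, 3, 6]
Stage 1 (DELAY): [0, -1, 1, 7, 3] = [0, -1, 1, 7, 3] -> [0, -1, 1, 7, 3]
Stage 2 (ABS): |0|=0, |-1|=1, |1|=1, |7|=7, |3|=3 -> [0, 1, 1, 7, 3]
Stage 3 (DELAY): [0, 0, 1, 1, 7] = [0, 0, 1, 1, 7] -> [0, 0, 1, 1, 7]
Stage 4 (OFFSET 4): 0+4=4, 0+4=4, 1+4=5, 1+4=5, 7+4=11 -> [4, 4, 5, 5, 11]
Stage 5 (OFFSET 2): 4+2=6, 4+2=6, 5+2=7, 5+2=7, 11+2=13 -> [6, 6, 7, 7, 13]
Stage 6 (DIFF): s[0]=6, 6-6=0, 7-6=1, 7-7=0, 13-7=6 -> [6, 0, 1, 0, 6]

Answer: 6 0 1 0 6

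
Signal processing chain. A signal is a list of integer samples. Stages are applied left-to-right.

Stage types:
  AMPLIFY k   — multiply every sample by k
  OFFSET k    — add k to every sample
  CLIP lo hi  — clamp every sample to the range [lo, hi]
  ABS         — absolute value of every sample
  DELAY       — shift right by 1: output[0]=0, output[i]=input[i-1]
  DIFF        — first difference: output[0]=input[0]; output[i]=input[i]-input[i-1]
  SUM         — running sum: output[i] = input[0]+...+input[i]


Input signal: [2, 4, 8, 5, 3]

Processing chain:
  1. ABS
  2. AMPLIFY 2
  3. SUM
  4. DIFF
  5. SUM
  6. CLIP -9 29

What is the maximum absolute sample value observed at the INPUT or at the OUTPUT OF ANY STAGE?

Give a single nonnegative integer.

Answer: 44

Derivation:
Input: [2, 4, 8, 5, 3] (max |s|=8)
Stage 1 (ABS): |2|=2, |4|=4, |8|=8, |5|=5, |3|=3 -> [2, 4, 8, 5, 3] (max |s|=8)
Stage 2 (AMPLIFY 2): 2*2=4, 4*2=8, 8*2=16, 5*2=10, 3*2=6 -> [4, 8, 16, 10, 6] (max |s|=16)
Stage 3 (SUM): sum[0..0]=4, sum[0..1]=12, sum[0..2]=28, sum[0..3]=38, sum[0..4]=44 -> [4, 12, 28, 38, 44] (max |s|=44)
Stage 4 (DIFF): s[0]=4, 12-4=8, 28-12=16, 38-28=10, 44-38=6 -> [4, 8, 16, 10, 6] (max |s|=16)
Stage 5 (SUM): sum[0..0]=4, sum[0..1]=12, sum[0..2]=28, sum[0..3]=38, sum[0..4]=44 -> [4, 12, 28, 38, 44] (max |s|=44)
Stage 6 (CLIP -9 29): clip(4,-9,29)=4, clip(12,-9,29)=12, clip(28,-9,29)=28, clip(38,-9,29)=29, clip(44,-9,29)=29 -> [4, 12, 28, 29, 29] (max |s|=29)
Overall max amplitude: 44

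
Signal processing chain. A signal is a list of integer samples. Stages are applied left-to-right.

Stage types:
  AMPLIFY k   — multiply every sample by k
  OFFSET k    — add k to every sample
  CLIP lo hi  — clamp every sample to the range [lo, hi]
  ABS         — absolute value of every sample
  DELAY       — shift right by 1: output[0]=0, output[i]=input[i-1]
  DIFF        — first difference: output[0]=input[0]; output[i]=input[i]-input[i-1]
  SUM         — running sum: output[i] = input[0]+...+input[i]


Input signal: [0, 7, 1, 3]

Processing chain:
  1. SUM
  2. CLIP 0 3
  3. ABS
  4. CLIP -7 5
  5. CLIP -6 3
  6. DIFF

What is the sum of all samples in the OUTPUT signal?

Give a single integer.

Answer: 3

Derivation:
Input: [0, 7, 1, 3]
Stage 1 (SUM): sum[0..0]=0, sum[0..1]=7, sum[0..2]=8, sum[0..3]=11 -> [0, 7, 8, 11]
Stage 2 (CLIP 0 3): clip(0,0,3)=0, clip(7,0,3)=3, clip(8,0,3)=3, clip(11,0,3)=3 -> [0, 3, 3, 3]
Stage 3 (ABS): |0|=0, |3|=3, |3|=3, |3|=3 -> [0, 3, 3, 3]
Stage 4 (CLIP -7 5): clip(0,-7,5)=0, clip(3,-7,5)=3, clip(3,-7,5)=3, clip(3,-7,5)=3 -> [0, 3, 3, 3]
Stage 5 (CLIP -6 3): clip(0,-6,3)=0, clip(3,-6,3)=3, clip(3,-6,3)=3, clip(3,-6,3)=3 -> [0, 3, 3, 3]
Stage 6 (DIFF): s[0]=0, 3-0=3, 3-3=0, 3-3=0 -> [0, 3, 0, 0]
Output sum: 3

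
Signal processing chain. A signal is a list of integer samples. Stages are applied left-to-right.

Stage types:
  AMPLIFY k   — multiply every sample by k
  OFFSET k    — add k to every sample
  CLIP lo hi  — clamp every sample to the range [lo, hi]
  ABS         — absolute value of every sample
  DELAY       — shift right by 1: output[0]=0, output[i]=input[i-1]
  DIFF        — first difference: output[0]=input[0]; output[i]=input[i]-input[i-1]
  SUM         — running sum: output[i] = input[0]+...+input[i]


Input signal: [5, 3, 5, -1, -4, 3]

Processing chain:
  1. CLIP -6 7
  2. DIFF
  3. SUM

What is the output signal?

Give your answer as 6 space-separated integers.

Input: [5, 3, 5, -1, -4, 3]
Stage 1 (CLIP -6 7): clip(5,-6,7)=5, clip(3,-6,7)=3, clip(5,-6,7)=5, clip(-1,-6,7)=-1, clip(-4,-6,7)=-4, clip(3,-6,7)=3 -> [5, 3, 5, -1, -4, 3]
Stage 2 (DIFF): s[0]=5, 3-5=-2, 5-3=2, -1-5=-6, -4--1=-3, 3--4=7 -> [5, -2, 2, -6, -3, 7]
Stage 3 (SUM): sum[0..0]=5, sum[0..1]=3, sum[0..2]=5, sum[0..3]=-1, sum[0..4]=-4, sum[0..5]=3 -> [5, 3, 5, -1, -4, 3]

Answer: 5 3 5 -1 -4 3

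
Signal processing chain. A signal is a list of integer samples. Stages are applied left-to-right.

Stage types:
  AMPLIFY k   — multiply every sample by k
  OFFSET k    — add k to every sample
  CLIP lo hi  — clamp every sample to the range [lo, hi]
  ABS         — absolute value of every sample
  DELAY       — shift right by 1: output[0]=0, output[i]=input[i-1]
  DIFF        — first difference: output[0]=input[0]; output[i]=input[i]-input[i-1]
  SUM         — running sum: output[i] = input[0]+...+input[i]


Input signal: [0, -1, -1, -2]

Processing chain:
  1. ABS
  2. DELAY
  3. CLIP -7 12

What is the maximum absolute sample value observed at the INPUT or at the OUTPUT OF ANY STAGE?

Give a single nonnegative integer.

Answer: 2

Derivation:
Input: [0, -1, -1, -2] (max |s|=2)
Stage 1 (ABS): |0|=0, |-1|=1, |-1|=1, |-2|=2 -> [0, 1, 1, 2] (max |s|=2)
Stage 2 (DELAY): [0, 0, 1, 1] = [0, 0, 1, 1] -> [0, 0, 1, 1] (max |s|=1)
Stage 3 (CLIP -7 12): clip(0,-7,12)=0, clip(0,-7,12)=0, clip(1,-7,12)=1, clip(1,-7,12)=1 -> [0, 0, 1, 1] (max |s|=1)
Overall max amplitude: 2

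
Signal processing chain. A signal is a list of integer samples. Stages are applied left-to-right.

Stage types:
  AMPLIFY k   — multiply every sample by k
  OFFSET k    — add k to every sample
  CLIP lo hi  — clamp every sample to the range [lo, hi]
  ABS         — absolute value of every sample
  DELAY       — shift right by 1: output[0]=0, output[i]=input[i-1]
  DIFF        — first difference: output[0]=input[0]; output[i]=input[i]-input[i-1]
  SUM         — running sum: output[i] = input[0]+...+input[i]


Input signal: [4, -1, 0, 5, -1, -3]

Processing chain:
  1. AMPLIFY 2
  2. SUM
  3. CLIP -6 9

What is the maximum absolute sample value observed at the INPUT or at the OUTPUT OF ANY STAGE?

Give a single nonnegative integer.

Answer: 16

Derivation:
Input: [4, -1, 0, 5, -1, -3] (max |s|=5)
Stage 1 (AMPLIFY 2): 4*2=8, -1*2=-2, 0*2=0, 5*2=10, -1*2=-2, -3*2=-6 -> [8, -2, 0, 10, -2, -6] (max |s|=10)
Stage 2 (SUM): sum[0..0]=8, sum[0..1]=6, sum[0..2]=6, sum[0..3]=16, sum[0..4]=14, sum[0..5]=8 -> [8, 6, 6, 16, 14, 8] (max |s|=16)
Stage 3 (CLIP -6 9): clip(8,-6,9)=8, clip(6,-6,9)=6, clip(6,-6,9)=6, clip(16,-6,9)=9, clip(14,-6,9)=9, clip(8,-6,9)=8 -> [8, 6, 6, 9, 9, 8] (max |s|=9)
Overall max amplitude: 16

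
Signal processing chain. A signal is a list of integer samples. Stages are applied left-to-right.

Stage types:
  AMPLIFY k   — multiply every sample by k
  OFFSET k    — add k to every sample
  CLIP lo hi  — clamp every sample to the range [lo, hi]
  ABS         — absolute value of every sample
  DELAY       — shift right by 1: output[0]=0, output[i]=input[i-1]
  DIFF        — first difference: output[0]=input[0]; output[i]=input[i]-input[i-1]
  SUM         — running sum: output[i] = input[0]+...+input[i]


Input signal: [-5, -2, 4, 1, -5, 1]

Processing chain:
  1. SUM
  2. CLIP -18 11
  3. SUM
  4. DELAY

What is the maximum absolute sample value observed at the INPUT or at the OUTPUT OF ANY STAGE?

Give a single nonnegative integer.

Input: [-5, -2, 4, 1, -5, 1] (max |s|=5)
Stage 1 (SUM): sum[0..0]=-5, sum[0..1]=-7, sum[0..2]=-3, sum[0..3]=-2, sum[0..4]=-7, sum[0..5]=-6 -> [-5, -7, -3, -2, -7, -6] (max |s|=7)
Stage 2 (CLIP -18 11): clip(-5,-18,11)=-5, clip(-7,-18,11)=-7, clip(-3,-18,11)=-3, clip(-2,-18,11)=-2, clip(-7,-18,11)=-7, clip(-6,-18,11)=-6 -> [-5, -7, -3, -2, -7, -6] (max |s|=7)
Stage 3 (SUM): sum[0..0]=-5, sum[0..1]=-12, sum[0..2]=-15, sum[0..3]=-17, sum[0..4]=-24, sum[0..5]=-30 -> [-5, -12, -15, -17, -24, -30] (max |s|=30)
Stage 4 (DELAY): [0, -5, -12, -15, -17, -24] = [0, -5, -12, -15, -17, -24] -> [0, -5, -12, -15, -17, -24] (max |s|=24)
Overall max amplitude: 30

Answer: 30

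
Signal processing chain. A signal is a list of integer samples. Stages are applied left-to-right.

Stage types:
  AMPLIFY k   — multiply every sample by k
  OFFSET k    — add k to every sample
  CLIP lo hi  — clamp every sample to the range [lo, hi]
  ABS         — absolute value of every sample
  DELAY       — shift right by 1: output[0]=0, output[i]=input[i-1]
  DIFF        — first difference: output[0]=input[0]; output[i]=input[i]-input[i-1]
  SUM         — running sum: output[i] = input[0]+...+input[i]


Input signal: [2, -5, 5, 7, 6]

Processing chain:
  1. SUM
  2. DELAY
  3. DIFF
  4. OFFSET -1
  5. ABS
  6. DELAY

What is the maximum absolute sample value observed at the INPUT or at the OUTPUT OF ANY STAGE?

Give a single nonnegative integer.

Answer: 15

Derivation:
Input: [2, -5, 5, 7, 6] (max |s|=7)
Stage 1 (SUM): sum[0..0]=2, sum[0..1]=-3, sum[0..2]=2, sum[0..3]=9, sum[0..4]=15 -> [2, -3, 2, 9, 15] (max |s|=15)
Stage 2 (DELAY): [0, 2, -3, 2, 9] = [0, 2, -3, 2, 9] -> [0, 2, -3, 2, 9] (max |s|=9)
Stage 3 (DIFF): s[0]=0, 2-0=2, -3-2=-5, 2--3=5, 9-2=7 -> [0, 2, -5, 5, 7] (max |s|=7)
Stage 4 (OFFSET -1): 0+-1=-1, 2+-1=1, -5+-1=-6, 5+-1=4, 7+-1=6 -> [-1, 1, -6, 4, 6] (max |s|=6)
Stage 5 (ABS): |-1|=1, |1|=1, |-6|=6, |4|=4, |6|=6 -> [1, 1, 6, 4, 6] (max |s|=6)
Stage 6 (DELAY): [0, 1, 1, 6, 4] = [0, 1, 1, 6, 4] -> [0, 1, 1, 6, 4] (max |s|=6)
Overall max amplitude: 15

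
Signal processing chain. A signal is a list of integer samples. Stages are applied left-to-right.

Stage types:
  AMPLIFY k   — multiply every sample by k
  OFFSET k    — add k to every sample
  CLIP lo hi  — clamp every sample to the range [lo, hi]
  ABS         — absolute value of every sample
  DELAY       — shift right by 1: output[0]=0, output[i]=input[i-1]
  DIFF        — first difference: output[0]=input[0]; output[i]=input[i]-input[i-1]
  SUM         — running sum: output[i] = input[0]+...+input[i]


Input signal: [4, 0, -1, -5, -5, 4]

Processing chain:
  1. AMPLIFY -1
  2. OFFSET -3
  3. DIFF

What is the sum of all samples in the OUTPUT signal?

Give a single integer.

Input: [4, 0, -1, -5, -5, 4]
Stage 1 (AMPLIFY -1): 4*-1=-4, 0*-1=0, -1*-1=1, -5*-1=5, -5*-1=5, 4*-1=-4 -> [-4, 0, 1, 5, 5, -4]
Stage 2 (OFFSET -3): -4+-3=-7, 0+-3=-3, 1+-3=-2, 5+-3=2, 5+-3=2, -4+-3=-7 -> [-7, -3, -2, 2, 2, -7]
Stage 3 (DIFF): s[0]=-7, -3--7=4, -2--3=1, 2--2=4, 2-2=0, -7-2=-9 -> [-7, 4, 1, 4, 0, -9]
Output sum: -7

Answer: -7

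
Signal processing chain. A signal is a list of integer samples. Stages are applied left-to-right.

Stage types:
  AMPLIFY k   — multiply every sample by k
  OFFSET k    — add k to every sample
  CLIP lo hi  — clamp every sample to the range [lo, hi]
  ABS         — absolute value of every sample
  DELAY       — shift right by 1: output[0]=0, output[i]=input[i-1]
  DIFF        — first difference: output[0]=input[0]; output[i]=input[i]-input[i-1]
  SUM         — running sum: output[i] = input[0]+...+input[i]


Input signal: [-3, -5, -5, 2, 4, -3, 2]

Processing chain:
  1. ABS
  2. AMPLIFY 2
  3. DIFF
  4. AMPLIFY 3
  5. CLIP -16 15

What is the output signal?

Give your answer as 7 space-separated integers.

Input: [-3, -5, -5, 2, 4, -3, 2]
Stage 1 (ABS): |-3|=3, |-5|=5, |-5|=5, |2|=2, |4|=4, |-3|=3, |2|=2 -> [3, 5, 5, 2, 4, 3, 2]
Stage 2 (AMPLIFY 2): 3*2=6, 5*2=10, 5*2=10, 2*2=4, 4*2=8, 3*2=6, 2*2=4 -> [6, 10, 10, 4, 8, 6, 4]
Stage 3 (DIFF): s[0]=6, 10-6=4, 10-10=0, 4-10=-6, 8-4=4, 6-8=-2, 4-6=-2 -> [6, 4, 0, -6, 4, -2, -2]
Stage 4 (AMPLIFY 3): 6*3=18, 4*3=12, 0*3=0, -6*3=-18, 4*3=12, -2*3=-6, -2*3=-6 -> [18, 12, 0, -18, 12, -6, -6]
Stage 5 (CLIP -16 15): clip(18,-16,15)=15, clip(12,-16,15)=12, clip(0,-16,15)=0, clip(-18,-16,15)=-16, clip(12,-16,15)=12, clip(-6,-16,15)=-6, clip(-6,-16,15)=-6 -> [15, 12, 0, -16, 12, -6, -6]

Answer: 15 12 0 -16 12 -6 -6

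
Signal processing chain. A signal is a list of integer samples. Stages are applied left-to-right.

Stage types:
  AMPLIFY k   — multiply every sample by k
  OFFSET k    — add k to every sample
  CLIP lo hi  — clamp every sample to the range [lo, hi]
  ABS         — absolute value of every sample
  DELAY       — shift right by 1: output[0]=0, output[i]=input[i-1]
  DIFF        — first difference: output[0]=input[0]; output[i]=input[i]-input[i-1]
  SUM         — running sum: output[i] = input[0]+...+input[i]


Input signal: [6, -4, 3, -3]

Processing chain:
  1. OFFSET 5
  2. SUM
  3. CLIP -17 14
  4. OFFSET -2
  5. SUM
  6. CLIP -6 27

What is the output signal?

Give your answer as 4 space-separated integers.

Answer: 9 19 27 27

Derivation:
Input: [6, -4, 3, -3]
Stage 1 (OFFSET 5): 6+5=11, -4+5=1, 3+5=8, -3+5=2 -> [11, 1, 8, 2]
Stage 2 (SUM): sum[0..0]=11, sum[0..1]=12, sum[0..2]=20, sum[0..3]=22 -> [11, 12, 20, 22]
Stage 3 (CLIP -17 14): clip(11,-17,14)=11, clip(12,-17,14)=12, clip(20,-17,14)=14, clip(22,-17,14)=14 -> [11, 12, 14, 14]
Stage 4 (OFFSET -2): 11+-2=9, 12+-2=10, 14+-2=12, 14+-2=12 -> [9, 10, 12, 12]
Stage 5 (SUM): sum[0..0]=9, sum[0..1]=19, sum[0..2]=31, sum[0..3]=43 -> [9, 19, 31, 43]
Stage 6 (CLIP -6 27): clip(9,-6,27)=9, clip(19,-6,27)=19, clip(31,-6,27)=27, clip(43,-6,27)=27 -> [9, 19, 27, 27]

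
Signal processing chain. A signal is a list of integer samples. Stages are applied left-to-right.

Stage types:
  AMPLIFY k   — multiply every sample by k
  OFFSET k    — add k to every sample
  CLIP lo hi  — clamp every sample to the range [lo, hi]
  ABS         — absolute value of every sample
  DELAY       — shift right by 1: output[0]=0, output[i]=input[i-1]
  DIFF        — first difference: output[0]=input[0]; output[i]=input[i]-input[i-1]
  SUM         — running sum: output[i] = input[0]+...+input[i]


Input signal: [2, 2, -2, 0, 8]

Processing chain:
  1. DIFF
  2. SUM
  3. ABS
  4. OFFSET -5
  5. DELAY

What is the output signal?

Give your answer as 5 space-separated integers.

Input: [2, 2, -2, 0, 8]
Stage 1 (DIFF): s[0]=2, 2-2=0, -2-2=-4, 0--2=2, 8-0=8 -> [2, 0, -4, 2, 8]
Stage 2 (SUM): sum[0..0]=2, sum[0..1]=2, sum[0..2]=-2, sum[0..3]=0, sum[0..4]=8 -> [2, 2, -2, 0, 8]
Stage 3 (ABS): |2|=2, |2|=2, |-2|=2, |0|=0, |8|=8 -> [2, 2, 2, 0, 8]
Stage 4 (OFFSET -5): 2+-5=-3, 2+-5=-3, 2+-5=-3, 0+-5=-5, 8+-5=3 -> [-3, -3, -3, -5, 3]
Stage 5 (DELAY): [0, -3, -3, -3, -5] = [0, -3, -3, -3, -5] -> [0, -3, -3, -3, -5]

Answer: 0 -3 -3 -3 -5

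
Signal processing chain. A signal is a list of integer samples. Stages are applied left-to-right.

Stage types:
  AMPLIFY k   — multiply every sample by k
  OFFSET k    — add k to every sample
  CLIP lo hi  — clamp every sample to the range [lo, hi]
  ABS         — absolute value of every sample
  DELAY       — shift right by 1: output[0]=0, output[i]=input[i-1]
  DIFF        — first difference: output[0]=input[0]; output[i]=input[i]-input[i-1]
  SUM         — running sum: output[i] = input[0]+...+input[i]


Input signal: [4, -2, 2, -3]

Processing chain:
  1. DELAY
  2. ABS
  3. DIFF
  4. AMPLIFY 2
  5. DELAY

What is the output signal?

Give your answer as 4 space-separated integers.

Input: [4, -2, 2, -3]
Stage 1 (DELAY): [0, 4, -2, 2] = [0, 4, -2, 2] -> [0, 4, -2, 2]
Stage 2 (ABS): |0|=0, |4|=4, |-2|=2, |2|=2 -> [0, 4, 2, 2]
Stage 3 (DIFF): s[0]=0, 4-0=4, 2-4=-2, 2-2=0 -> [0, 4, -2, 0]
Stage 4 (AMPLIFY 2): 0*2=0, 4*2=8, -2*2=-4, 0*2=0 -> [0, 8, -4, 0]
Stage 5 (DELAY): [0, 0, 8, -4] = [0, 0, 8, -4] -> [0, 0, 8, -4]

Answer: 0 0 8 -4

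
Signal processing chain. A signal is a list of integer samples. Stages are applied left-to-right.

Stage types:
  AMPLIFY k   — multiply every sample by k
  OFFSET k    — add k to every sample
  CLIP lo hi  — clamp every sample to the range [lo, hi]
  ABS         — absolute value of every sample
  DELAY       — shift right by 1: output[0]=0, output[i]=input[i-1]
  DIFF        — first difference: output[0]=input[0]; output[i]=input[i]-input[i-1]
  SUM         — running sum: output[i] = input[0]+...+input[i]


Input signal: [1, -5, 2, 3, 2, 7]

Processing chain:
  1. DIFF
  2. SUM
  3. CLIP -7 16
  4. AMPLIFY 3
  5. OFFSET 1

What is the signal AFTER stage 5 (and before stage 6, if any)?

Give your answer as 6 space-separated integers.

Answer: 4 -14 7 10 7 22

Derivation:
Input: [1, -5, 2, 3, 2, 7]
Stage 1 (DIFF): s[0]=1, -5-1=-6, 2--5=7, 3-2=1, 2-3=-1, 7-2=5 -> [1, -6, 7, 1, -1, 5]
Stage 2 (SUM): sum[0..0]=1, sum[0..1]=-5, sum[0..2]=2, sum[0..3]=3, sum[0..4]=2, sum[0..5]=7 -> [1, -5, 2, 3, 2, 7]
Stage 3 (CLIP -7 16): clip(1,-7,16)=1, clip(-5,-7,16)=-5, clip(2,-7,16)=2, clip(3,-7,16)=3, clip(2,-7,16)=2, clip(7,-7,16)=7 -> [1, -5, 2, 3, 2, 7]
Stage 4 (AMPLIFY 3): 1*3=3, -5*3=-15, 2*3=6, 3*3=9, 2*3=6, 7*3=21 -> [3, -15, 6, 9, 6, 21]
Stage 5 (OFFSET 1): 3+1=4, -15+1=-14, 6+1=7, 9+1=10, 6+1=7, 21+1=22 -> [4, -14, 7, 10, 7, 22]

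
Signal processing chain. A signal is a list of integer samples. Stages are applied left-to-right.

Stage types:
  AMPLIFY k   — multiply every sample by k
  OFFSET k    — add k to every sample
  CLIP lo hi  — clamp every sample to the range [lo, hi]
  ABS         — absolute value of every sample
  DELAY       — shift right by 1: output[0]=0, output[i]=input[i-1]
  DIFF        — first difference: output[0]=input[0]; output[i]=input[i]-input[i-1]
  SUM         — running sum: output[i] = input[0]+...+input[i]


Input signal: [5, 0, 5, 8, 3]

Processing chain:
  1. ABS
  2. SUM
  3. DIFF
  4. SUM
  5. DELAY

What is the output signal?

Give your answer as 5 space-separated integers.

Input: [5, 0, 5, 8, 3]
Stage 1 (ABS): |5|=5, |0|=0, |5|=5, |8|=8, |3|=3 -> [5, 0, 5, 8, 3]
Stage 2 (SUM): sum[0..0]=5, sum[0..1]=5, sum[0..2]=10, sum[0..3]=18, sum[0..4]=21 -> [5, 5, 10, 18, 21]
Stage 3 (DIFF): s[0]=5, 5-5=0, 10-5=5, 18-10=8, 21-18=3 -> [5, 0, 5, 8, 3]
Stage 4 (SUM): sum[0..0]=5, sum[0..1]=5, sum[0..2]=10, sum[0..3]=18, sum[0..4]=21 -> [5, 5, 10, 18, 21]
Stage 5 (DELAY): [0, 5, 5, 10, 18] = [0, 5, 5, 10, 18] -> [0, 5, 5, 10, 18]

Answer: 0 5 5 10 18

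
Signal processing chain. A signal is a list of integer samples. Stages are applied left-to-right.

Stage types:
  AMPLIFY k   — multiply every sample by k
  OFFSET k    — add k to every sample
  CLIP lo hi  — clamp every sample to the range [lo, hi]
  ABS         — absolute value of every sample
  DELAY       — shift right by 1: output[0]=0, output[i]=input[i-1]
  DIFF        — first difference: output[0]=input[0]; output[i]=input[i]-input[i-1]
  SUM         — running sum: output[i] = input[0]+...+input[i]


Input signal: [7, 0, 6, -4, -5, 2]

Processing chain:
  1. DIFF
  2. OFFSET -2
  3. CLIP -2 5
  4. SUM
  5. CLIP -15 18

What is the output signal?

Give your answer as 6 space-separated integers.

Answer: 5 3 7 5 3 8

Derivation:
Input: [7, 0, 6, -4, -5, 2]
Stage 1 (DIFF): s[0]=7, 0-7=-7, 6-0=6, -4-6=-10, -5--4=-1, 2--5=7 -> [7, -7, 6, -10, -1, 7]
Stage 2 (OFFSET -2): 7+-2=5, -7+-2=-9, 6+-2=4, -10+-2=-12, -1+-2=-3, 7+-2=5 -> [5, -9, 4, -12, -3, 5]
Stage 3 (CLIP -2 5): clip(5,-2,5)=5, clip(-9,-2,5)=-2, clip(4,-2,5)=4, clip(-12,-2,5)=-2, clip(-3,-2,5)=-2, clip(5,-2,5)=5 -> [5, -2, 4, -2, -2, 5]
Stage 4 (SUM): sum[0..0]=5, sum[0..1]=3, sum[0..2]=7, sum[0..3]=5, sum[0..4]=3, sum[0..5]=8 -> [5, 3, 7, 5, 3, 8]
Stage 5 (CLIP -15 18): clip(5,-15,18)=5, clip(3,-15,18)=3, clip(7,-15,18)=7, clip(5,-15,18)=5, clip(3,-15,18)=3, clip(8,-15,18)=8 -> [5, 3, 7, 5, 3, 8]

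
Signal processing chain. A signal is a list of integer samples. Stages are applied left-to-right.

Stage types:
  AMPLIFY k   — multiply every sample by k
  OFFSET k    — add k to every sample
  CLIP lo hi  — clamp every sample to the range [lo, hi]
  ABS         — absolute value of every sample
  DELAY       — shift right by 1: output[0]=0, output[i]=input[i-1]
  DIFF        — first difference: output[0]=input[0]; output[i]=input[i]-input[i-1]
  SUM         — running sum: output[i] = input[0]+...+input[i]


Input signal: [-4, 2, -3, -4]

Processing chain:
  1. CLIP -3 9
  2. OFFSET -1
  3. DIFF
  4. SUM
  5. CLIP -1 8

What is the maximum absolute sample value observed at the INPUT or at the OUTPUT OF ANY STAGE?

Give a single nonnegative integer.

Answer: 5

Derivation:
Input: [-4, 2, -3, -4] (max |s|=4)
Stage 1 (CLIP -3 9): clip(-4,-3,9)=-3, clip(2,-3,9)=2, clip(-3,-3,9)=-3, clip(-4,-3,9)=-3 -> [-3, 2, -3, -3] (max |s|=3)
Stage 2 (OFFSET -1): -3+-1=-4, 2+-1=1, -3+-1=-4, -3+-1=-4 -> [-4, 1, -4, -4] (max |s|=4)
Stage 3 (DIFF): s[0]=-4, 1--4=5, -4-1=-5, -4--4=0 -> [-4, 5, -5, 0] (max |s|=5)
Stage 4 (SUM): sum[0..0]=-4, sum[0..1]=1, sum[0..2]=-4, sum[0..3]=-4 -> [-4, 1, -4, -4] (max |s|=4)
Stage 5 (CLIP -1 8): clip(-4,-1,8)=-1, clip(1,-1,8)=1, clip(-4,-1,8)=-1, clip(-4,-1,8)=-1 -> [-1, 1, -1, -1] (max |s|=1)
Overall max amplitude: 5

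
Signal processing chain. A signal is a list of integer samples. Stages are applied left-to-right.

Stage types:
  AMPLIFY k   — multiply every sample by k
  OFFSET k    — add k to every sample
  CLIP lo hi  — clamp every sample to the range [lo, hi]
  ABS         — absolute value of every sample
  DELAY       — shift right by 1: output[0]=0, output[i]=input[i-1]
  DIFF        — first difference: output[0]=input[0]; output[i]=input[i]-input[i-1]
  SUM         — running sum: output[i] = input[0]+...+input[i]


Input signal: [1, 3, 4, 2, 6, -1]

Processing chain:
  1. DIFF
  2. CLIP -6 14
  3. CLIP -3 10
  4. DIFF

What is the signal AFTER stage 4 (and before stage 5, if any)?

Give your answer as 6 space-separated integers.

Answer: 1 1 -1 -3 6 -7

Derivation:
Input: [1, 3, 4, 2, 6, -1]
Stage 1 (DIFF): s[0]=1, 3-1=2, 4-3=1, 2-4=-2, 6-2=4, -1-6=-7 -> [1, 2, 1, -2, 4, -7]
Stage 2 (CLIP -6 14): clip(1,-6,14)=1, clip(2,-6,14)=2, clip(1,-6,14)=1, clip(-2,-6,14)=-2, clip(4,-6,14)=4, clip(-7,-6,14)=-6 -> [1, 2, 1, -2, 4, -6]
Stage 3 (CLIP -3 10): clip(1,-3,10)=1, clip(2,-3,10)=2, clip(1,-3,10)=1, clip(-2,-3,10)=-2, clip(4,-3,10)=4, clip(-6,-3,10)=-3 -> [1, 2, 1, -2, 4, -3]
Stage 4 (DIFF): s[0]=1, 2-1=1, 1-2=-1, -2-1=-3, 4--2=6, -3-4=-7 -> [1, 1, -1, -3, 6, -7]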